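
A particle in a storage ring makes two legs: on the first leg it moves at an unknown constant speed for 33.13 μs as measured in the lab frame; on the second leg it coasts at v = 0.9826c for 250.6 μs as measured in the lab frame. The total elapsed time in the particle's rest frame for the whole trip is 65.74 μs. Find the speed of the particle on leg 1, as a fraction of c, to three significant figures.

Leg 1: speed unknown; τ_1 = 33.13/γ_1.
Leg 2: γ = 1/√(1 − 0.9826²) = 1/√0.03450 = 5.384; τ_2 = 250.6/5.384 = 46.55 μs.
Total proper time: τ_1 + 46.55 = 65.74, so τ_1 = 65.74 − 46.55 = 19.19 μs.
γ_1 = 33.13/19.19 = 1.726; β = √(1 − 1/γ²) = √0.6643.

β = 0.815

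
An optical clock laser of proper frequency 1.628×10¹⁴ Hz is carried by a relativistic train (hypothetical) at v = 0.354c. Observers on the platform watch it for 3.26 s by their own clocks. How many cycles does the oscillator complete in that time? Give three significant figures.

γ = 1/√(1 − 0.354²) = 1/√0.8747 = 1.069
During 3.26 s of lab time, the oscillator's proper time advances by τ = Δt/γ = 3.26/1.069 = 3.049 s = 3.049×10⁰ s.
N = f × τ = 1.628×10¹⁴ × 3.049×10⁰ = 4.964×10¹⁴.

N = 4.96×10¹⁴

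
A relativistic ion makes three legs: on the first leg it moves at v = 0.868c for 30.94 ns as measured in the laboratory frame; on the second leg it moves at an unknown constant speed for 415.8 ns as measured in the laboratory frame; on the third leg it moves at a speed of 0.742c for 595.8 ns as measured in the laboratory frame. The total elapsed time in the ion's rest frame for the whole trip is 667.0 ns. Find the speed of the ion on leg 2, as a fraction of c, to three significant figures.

Leg 1: γ = 1/√(1 − 0.868²) = 1/√0.2466 = 2.014; τ_1 = 30.94/2.014 = 15.36 ns.
Leg 2: speed unknown; τ_2 = 415.8/γ_2.
Leg 3: γ = 1/√(1 − 0.742²) = 1/√0.4494 = 1.492; τ_3 = 595.8/1.492 = 399.4 ns.
Total proper time: 15.36 + τ_2 + 399.4 = 667.0, so τ_2 = 667.0 − 414.8 = 252.2 ns.
γ_2 = 415.8/252.2 = 1.649; β = √(1 − 1/γ²) = √0.6321.

β = 0.795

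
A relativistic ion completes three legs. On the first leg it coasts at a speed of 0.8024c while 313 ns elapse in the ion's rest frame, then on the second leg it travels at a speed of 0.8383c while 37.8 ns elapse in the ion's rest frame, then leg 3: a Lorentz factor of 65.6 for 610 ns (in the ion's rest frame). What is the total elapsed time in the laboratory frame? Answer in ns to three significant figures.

Δt = 4.06×10⁴ ns

Leg 1: γ = 1/√(1 − 0.8024²) = 1/√0.3562 = 1.676; Δt_1 = 1.676 × 313 = 524.5 ns.
Leg 2: γ = 1/√(1 − 0.8383²) = 1/√0.2973 = 1.834; Δt_2 = 1.834 × 37.8 = 69.33 ns.
Leg 3: γ = 65.6; Δt_3 = 65.60 × 610 = 4.002×10⁴ ns.
Total: 524.5 + 69.33 + 4.002×10⁴ ns.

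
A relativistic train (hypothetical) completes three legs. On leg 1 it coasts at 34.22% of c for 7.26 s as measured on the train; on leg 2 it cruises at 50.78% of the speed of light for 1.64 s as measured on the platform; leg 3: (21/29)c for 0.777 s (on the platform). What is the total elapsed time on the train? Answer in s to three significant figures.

τ = 9.21 s

Leg 1: 7.26 s is already measured on the train.
Leg 2: β = 0.5078; γ = 1/√(1 − 0.5078²) = 1/√0.7421 = 1.161; τ_2 = 1.64/1.161 = 1.413 s.
Leg 3: γ = 1/√(1 − (21/29)²) = 29/20 = 1.450; τ_3 = 0.777/1.450 = 0.5359 s.
Total: 7.260 + 1.413 + 0.5359 s.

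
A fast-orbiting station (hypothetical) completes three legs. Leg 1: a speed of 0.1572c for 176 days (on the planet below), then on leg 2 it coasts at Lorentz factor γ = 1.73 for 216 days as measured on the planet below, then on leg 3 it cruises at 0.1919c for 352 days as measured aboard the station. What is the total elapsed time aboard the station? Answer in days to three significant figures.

τ = 651 days

Leg 1: γ = 1/√(1 − 0.1572²) = 1/√0.9753 = 1.013; τ_1 = 176/1.013 = 173.8 days.
Leg 2: γ = 1.73; τ_2 = 216/1.730 = 124.9 days.
Leg 3: 352 days is already measured aboard the station.
Total: 173.8 + 124.9 + 352.0 days.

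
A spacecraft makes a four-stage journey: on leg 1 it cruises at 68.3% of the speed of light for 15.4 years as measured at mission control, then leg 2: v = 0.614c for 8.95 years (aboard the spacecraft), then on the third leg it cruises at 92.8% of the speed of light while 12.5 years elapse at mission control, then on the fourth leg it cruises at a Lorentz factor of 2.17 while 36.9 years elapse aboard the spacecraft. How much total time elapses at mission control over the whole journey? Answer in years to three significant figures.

Leg 1: 15.4 years is already measured at mission control.
Leg 2: γ = 1/√(1 − 0.614²) = 1/√0.6230 = 1.267; Δt_2 = 1.267 × 8.95 = 11.34 years.
Leg 3: 12.5 years is already measured at mission control.
Leg 4: γ = 2.17; Δt_4 = 2.170 × 36.9 = 80.07 years.
Total: 15.40 + 11.34 + 12.50 + 80.07 years.

Δt = 119 years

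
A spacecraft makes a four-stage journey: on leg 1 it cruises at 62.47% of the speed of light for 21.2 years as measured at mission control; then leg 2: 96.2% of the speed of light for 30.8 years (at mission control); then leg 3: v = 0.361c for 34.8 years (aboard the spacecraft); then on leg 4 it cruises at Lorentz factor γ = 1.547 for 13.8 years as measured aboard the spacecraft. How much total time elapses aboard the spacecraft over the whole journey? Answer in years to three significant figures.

Leg 1: β = 0.6247; γ = 1/√(1 − 0.6247²) = 1/√0.6097 = 1.281; τ_1 = 21.2/1.281 = 16.55 years.
Leg 2: β = 0.962; γ = 1/√(1 − 0.962²) = 1/√0.07456 = 3.662; τ_2 = 30.8/3.662 = 8.410 years.
Leg 3: 34.8 years is already measured aboard the spacecraft.
Leg 4: 13.8 years is already measured aboard the spacecraft.
Total: 16.55 + 8.410 + 34.80 + 13.80 years.

τ = 73.6 years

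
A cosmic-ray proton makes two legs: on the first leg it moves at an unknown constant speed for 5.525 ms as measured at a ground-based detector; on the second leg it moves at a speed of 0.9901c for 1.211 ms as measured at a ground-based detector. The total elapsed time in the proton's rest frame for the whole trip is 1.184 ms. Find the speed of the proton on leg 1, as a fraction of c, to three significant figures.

β = 0.983

Leg 1: speed unknown; τ_1 = 5.525/γ_1.
Leg 2: γ = 1/√(1 − 0.9901²) = 1/√0.01970 = 7.124; τ_2 = 1.211/7.124 = 0.1700 ms.
Total proper time: τ_1 + 0.1700 = 1.184, so τ_1 = 1.184 − 0.1700 = 1.014 ms.
γ_1 = 5.525/1.014 = 5.449; β = √(1 − 1/γ²) = √0.9663.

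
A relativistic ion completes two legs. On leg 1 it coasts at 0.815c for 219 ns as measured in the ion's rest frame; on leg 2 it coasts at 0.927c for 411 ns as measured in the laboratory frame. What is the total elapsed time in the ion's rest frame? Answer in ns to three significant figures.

Leg 1: 219 ns is already measured in the ion's rest frame.
Leg 2: γ = 1/√(1 − 0.927²) = 1/√0.1407 = 2.666; τ_2 = 411/2.666 = 154.2 ns.
Total: 219.0 + 154.2 ns.

τ = 373 ns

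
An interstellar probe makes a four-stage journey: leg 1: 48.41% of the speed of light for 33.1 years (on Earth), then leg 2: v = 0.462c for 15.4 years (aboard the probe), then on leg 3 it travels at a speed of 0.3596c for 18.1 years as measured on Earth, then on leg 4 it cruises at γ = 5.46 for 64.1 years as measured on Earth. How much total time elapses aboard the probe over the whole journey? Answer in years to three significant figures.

Leg 1: β = 0.4841; γ = 1/√(1 − 0.4841²) = 1/√0.7656 = 1.143; τ_1 = 33.1/1.143 = 28.96 years.
Leg 2: 15.4 years is already measured aboard the probe.
Leg 3: γ = 1/√(1 − 0.3596²) = 1/√0.8707 = 1.072; τ_3 = 18.1/1.072 = 16.89 years.
Leg 4: γ = 5.46; τ_4 = 64.1/5.460 = 11.74 years.
Total: 28.96 + 15.40 + 16.89 + 11.74 years.

τ = 73.0 years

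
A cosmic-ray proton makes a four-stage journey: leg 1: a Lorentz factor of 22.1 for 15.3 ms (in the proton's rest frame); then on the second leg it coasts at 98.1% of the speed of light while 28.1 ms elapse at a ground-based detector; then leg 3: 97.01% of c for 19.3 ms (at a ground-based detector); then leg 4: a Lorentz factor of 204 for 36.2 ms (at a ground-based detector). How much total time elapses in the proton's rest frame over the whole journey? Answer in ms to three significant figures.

τ = 25.6 ms

Leg 1: 15.3 ms is already measured in the proton's rest frame.
Leg 2: β = 0.981; γ = 1/√(1 − 0.981²) = 1/√0.03764 = 5.154; τ_2 = 28.1/5.154 = 5.452 ms.
Leg 3: β = 0.9701; γ = 1/√(1 − 0.9701²) = 1/√0.05891 = 4.120; τ_3 = 19.3/4.120 = 4.684 ms.
Leg 4: γ = 204; τ_4 = 36.2/204.0 = 0.1775 ms.
Total: 15.30 + 5.452 + 4.684 + 0.1775 ms.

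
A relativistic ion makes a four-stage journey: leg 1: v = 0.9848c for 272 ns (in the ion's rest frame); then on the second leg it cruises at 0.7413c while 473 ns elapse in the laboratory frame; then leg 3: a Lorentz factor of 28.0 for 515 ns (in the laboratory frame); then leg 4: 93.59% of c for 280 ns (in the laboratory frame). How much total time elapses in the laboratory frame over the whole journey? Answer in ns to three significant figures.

Δt = 2830 ns

Leg 1: γ = 1/√(1 − 0.9848²) = 1/√0.03017 = 5.757; Δt_1 = 5.757 × 272 = 1566 ns.
Leg 2: 473 ns is already measured in the laboratory frame.
Leg 3: 515 ns is already measured in the laboratory frame.
Leg 4: 280 ns is already measured in the laboratory frame.
Total: 1566 + 473.0 + 515.0 + 280.0 ns.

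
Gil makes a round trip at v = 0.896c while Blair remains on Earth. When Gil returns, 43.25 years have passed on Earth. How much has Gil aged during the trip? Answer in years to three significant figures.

τ = 19.2 years

γ = 1/√(1 − 0.896²) = 1/√0.1972 = 2.252
Gil's clock measures proper time along the trip: τ = Δt/γ = 43.25/2.252 years.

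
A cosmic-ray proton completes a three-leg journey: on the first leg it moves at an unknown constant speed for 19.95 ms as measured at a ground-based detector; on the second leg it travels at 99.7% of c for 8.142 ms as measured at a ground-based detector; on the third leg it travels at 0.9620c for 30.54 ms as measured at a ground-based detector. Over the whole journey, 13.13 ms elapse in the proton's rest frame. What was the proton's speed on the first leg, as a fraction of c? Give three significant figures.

β = 0.978

Leg 1: speed unknown; τ_1 = 19.95/γ_1.
Leg 2: β = 0.997; γ = 1/√(1 − 0.997²) = 1/√0.005991 = 12.92; τ_2 = 8.142/12.92 = 0.6302 ms.
Leg 3: γ = 1/√(1 − 0.9620²) = 1/√0.07456 = 3.662; τ_3 = 30.54/3.662 = 8.339 ms.
Total proper time: τ_1 + 0.6302 + 8.339 = 13.13, so τ_1 = 13.13 − 8.969 = 4.161 ms.
γ_1 = 19.95/4.161 = 4.795; β = √(1 − 1/γ²) = √0.9565.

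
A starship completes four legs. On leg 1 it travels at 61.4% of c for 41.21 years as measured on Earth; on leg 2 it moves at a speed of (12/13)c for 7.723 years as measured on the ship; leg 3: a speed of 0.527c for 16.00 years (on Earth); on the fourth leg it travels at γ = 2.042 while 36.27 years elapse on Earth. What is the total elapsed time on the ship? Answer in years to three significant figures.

Leg 1: β = 0.614; γ = 1/√(1 − 0.614²) = 1/√0.6230 = 1.267; τ_1 = 41.21/1.267 = 32.53 years.
Leg 2: 7.723 years is already measured on the ship.
Leg 3: γ = 1/√(1 − 0.527²) = 1/√0.7223 = 1.177; τ_3 = 16.00/1.177 = 13.60 years.
Leg 4: γ = 2.042; τ_4 = 36.27/2.042 = 17.76 years.
Total: 32.53 + 7.723 + 13.60 + 17.76 years.

τ = 71.6 years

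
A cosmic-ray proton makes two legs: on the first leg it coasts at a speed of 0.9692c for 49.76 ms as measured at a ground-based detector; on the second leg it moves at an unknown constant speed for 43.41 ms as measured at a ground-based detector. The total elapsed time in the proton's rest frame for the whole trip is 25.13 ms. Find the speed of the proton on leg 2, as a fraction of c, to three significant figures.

Leg 1: γ = 1/√(1 − 0.9692²) = 1/√0.06065 = 4.061; τ_1 = 49.76/4.061 = 12.25 ms.
Leg 2: speed unknown; τ_2 = 43.41/γ_2.
Total proper time: 12.25 + τ_2 = 25.13, so τ_2 = 25.13 − 12.25 = 12.88 ms.
γ_2 = 43.41/12.88 = 3.372; β = √(1 − 1/γ²) = √0.9120.

β = 0.955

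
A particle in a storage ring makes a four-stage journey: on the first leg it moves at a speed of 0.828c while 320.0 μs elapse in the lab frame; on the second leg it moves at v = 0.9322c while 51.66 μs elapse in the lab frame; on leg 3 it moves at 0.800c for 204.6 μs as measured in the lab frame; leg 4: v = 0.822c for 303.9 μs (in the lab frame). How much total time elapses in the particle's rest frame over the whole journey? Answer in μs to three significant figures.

τ = 494 μs

Leg 1: γ = 1/√(1 − 0.828²) = 1/√0.3144 = 1.783; τ_1 = 320.0/1.783 = 179.4 μs.
Leg 2: γ = 1/√(1 − 0.9322²) = 1/√0.1310 = 2.763; τ_2 = 51.66/2.763 = 18.70 μs.
Leg 3: γ = 1/√(1 − 0.800²) = 5/3 ≈ 1.667; τ_3 = 204.6/1.667 = 122.8 μs.
Leg 4: γ = 1/√(1 − 0.822²) = 1/√0.3243 = 1.756; τ_4 = 303.9/1.756 = 173.1 μs.
Total: 179.4 + 18.70 + 122.8 + 173.1 μs.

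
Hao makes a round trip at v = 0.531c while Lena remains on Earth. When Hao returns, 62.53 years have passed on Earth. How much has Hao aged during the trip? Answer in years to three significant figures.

τ = 53.0 years

γ = 1/√(1 − 0.531²) = 1/√0.7180 = 1.180
Hao's clock measures proper time along the trip: τ = Δt/γ = 62.53/1.180 years.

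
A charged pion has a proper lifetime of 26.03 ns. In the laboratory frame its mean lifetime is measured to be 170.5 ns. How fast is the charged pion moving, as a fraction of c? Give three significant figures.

β = 0.988

γ = Δt/τ₀ = 170.5/26.03 = 6.550
β = √(1 − 1/γ²) = √(1 − 0.02331) = √0.9767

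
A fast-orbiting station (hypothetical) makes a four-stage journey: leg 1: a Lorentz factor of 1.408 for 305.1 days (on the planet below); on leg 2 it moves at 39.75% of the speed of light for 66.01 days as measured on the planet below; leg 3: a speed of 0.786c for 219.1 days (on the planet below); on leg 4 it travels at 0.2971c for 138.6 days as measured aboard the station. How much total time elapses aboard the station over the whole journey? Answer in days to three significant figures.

τ = 551 days

Leg 1: γ = 1.408; τ_1 = 305.1/1.408 = 216.7 days.
Leg 2: β = 0.3975; γ = 1/√(1 − 0.3975²) = 1/√0.8420 = 1.090; τ_2 = 66.01/1.090 = 60.57 days.
Leg 3: γ = 1/√(1 − 0.786²) = 1/√0.3822 = 1.618; τ_3 = 219.1/1.618 = 135.5 days.
Leg 4: 138.6 days is already measured aboard the station.
Total: 216.7 + 60.57 + 135.5 + 138.6 days.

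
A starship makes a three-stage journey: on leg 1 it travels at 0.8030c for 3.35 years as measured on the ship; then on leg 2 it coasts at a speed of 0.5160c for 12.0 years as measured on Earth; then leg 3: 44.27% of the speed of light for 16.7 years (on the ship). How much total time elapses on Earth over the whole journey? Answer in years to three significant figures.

Leg 1: γ = 1/√(1 − 0.8030²) = 1/√0.3552 = 1.678; Δt_1 = 1.678 × 3.35 = 5.621 years.
Leg 2: 12.0 years is already measured on Earth.
Leg 3: β = 0.4427; γ = 1/√(1 − 0.4427²) = 1/√0.8040 = 1.115; Δt_3 = 1.115 × 16.7 = 18.62 years.
Total: 5.621 + 12.00 + 18.62 years.

Δt = 36.2 years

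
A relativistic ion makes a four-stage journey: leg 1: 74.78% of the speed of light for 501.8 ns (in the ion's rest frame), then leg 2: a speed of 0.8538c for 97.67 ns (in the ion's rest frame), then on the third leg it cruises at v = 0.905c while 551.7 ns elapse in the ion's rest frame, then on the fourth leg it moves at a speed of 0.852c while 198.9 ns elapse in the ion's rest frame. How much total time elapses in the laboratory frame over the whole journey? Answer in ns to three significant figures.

Δt = 2620 ns

Leg 1: β = 0.7478; γ = 1/√(1 − 0.7478²) = 1/√0.4408 = 1.506; Δt_1 = 1.506 × 501.8 = 755.8 ns.
Leg 2: γ = 1/√(1 − 0.8538²) = 1/√0.2710 = 1.921; Δt_2 = 1.921 × 97.67 = 187.6 ns.
Leg 3: γ = 1/√(1 − 0.905²) = 1/√0.1810 = 2.351; Δt_3 = 2.351 × 551.7 = 1297 ns.
Leg 4: γ = 1/√(1 − 0.852²) = 1/√0.2741 = 1.910; Δt_4 = 1.910 × 198.9 = 379.9 ns.
Total: 755.8 + 187.6 + 1297 + 379.9 ns.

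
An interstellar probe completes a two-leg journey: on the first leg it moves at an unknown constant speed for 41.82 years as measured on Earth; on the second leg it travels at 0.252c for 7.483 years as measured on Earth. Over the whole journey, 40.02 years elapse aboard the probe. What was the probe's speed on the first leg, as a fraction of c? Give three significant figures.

β = 0.621

Leg 1: speed unknown; τ_1 = 41.82/γ_1.
Leg 2: γ = 1/√(1 − 0.252²) = 1/√0.9365 = 1.033; τ_2 = 7.483/1.033 = 7.242 years.
Total proper time: τ_1 + 7.242 = 40.02, so τ_1 = 40.02 − 7.242 = 32.78 years.
γ_1 = 41.82/32.78 = 1.276; β = √(1 − 1/γ²) = √0.3857.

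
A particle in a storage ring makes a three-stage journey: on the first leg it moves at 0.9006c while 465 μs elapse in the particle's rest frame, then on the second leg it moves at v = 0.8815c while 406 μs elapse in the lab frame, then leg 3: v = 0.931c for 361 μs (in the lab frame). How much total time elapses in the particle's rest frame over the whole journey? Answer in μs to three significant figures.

τ = 788 μs

Leg 1: 465 μs is already measured in the particle's rest frame.
Leg 2: γ = 1/√(1 − 0.8815²) = 1/√0.2230 = 2.118; τ_2 = 406/2.118 = 191.7 μs.
Leg 3: γ = 1/√(1 − 0.931²) = 1/√0.1332 = 2.740; τ_3 = 361/2.740 = 131.8 μs.
Total: 465.0 + 191.7 + 131.8 μs.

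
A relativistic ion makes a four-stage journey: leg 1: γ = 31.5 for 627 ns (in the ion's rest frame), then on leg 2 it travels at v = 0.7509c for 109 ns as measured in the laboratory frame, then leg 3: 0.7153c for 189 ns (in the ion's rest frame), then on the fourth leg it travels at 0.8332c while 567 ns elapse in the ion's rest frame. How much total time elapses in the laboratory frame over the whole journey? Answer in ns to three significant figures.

Leg 1: γ = 31.5; Δt_1 = 31.50 × 627 = 1.975×10⁴ ns.
Leg 2: 109 ns is already measured in the laboratory frame.
Leg 3: γ = 1/√(1 − 0.7153²) = 1/√0.4883 = 1.431; Δt_3 = 1.431 × 189 = 270.5 ns.
Leg 4: γ = 1/√(1 − 0.8332²) = 1/√0.3058 = 1.808; Δt_4 = 1.808 × 567 = 1025 ns.
Total: 1.975×10⁴ + 109.0 + 270.5 + 1025 ns.

Δt = 2.12×10⁴ ns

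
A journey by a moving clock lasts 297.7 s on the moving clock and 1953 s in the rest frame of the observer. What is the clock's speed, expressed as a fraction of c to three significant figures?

v = 0.988c

The proper time is measured on the moving clock (both events occur at the clock's location); Δt is measured in the rest frame of the observer. γ = Δt/τ = 1953/297.7 = 6.560.
β = √(1 − 1/γ²) = √(1 − 0.02324) = √0.9768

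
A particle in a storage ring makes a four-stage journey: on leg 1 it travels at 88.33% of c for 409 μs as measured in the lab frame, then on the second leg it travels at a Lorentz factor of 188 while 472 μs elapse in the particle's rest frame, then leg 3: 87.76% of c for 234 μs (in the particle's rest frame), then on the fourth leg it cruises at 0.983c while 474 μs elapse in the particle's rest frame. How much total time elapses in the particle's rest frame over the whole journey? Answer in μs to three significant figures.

Leg 1: β = 0.8833; γ = 1/√(1 − 0.8833²) = 1/√0.2198 = 2.133; τ_1 = 409/2.133 = 191.7 μs.
Leg 2: 472 μs is already measured in the particle's rest frame.
Leg 3: 234 μs is already measured in the particle's rest frame.
Leg 4: 474 μs is already measured in the particle's rest frame.
Total: 191.7 + 472.0 + 234.0 + 474.0 μs.

τ = 1370 μs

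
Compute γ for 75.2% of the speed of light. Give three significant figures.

β = 0.752; γ = 1/√(1 − 0.752²) = 1/√0.4345 = 1.517

γ = 1.52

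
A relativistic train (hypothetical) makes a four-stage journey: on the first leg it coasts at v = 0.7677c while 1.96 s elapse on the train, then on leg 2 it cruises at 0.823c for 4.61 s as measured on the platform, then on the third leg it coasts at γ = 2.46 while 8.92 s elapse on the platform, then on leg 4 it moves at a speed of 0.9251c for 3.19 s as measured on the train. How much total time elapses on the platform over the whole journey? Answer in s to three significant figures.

Δt = 25.0 s

Leg 1: γ = 1/√(1 − 0.7677²) = 1/√0.4106 = 1.561; Δt_1 = 1.561 × 1.96 = 3.059 s.
Leg 2: 4.61 s is already measured on the platform.
Leg 3: 8.92 s is already measured on the platform.
Leg 4: γ = 1/√(1 − 0.9251²) = 1/√0.1442 = 2.633; Δt_4 = 2.633 × 3.19 = 8.401 s.
Total: 3.059 + 4.610 + 8.920 + 8.401 s.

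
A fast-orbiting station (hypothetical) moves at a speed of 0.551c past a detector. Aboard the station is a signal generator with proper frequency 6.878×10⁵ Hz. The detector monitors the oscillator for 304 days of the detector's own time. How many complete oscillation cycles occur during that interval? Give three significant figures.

N = 1.51×10¹³

γ = 1/√(1 − 0.551²) = 1/√0.6964 = 1.198
During 304 days of lab time, the oscillator's proper time advances by τ = Δt/γ = 304/1.198 = 253.7 days = 2.192×10⁷ s.
N = f × τ = 6.878×10⁵ × 2.192×10⁷ = 1.508×10¹³.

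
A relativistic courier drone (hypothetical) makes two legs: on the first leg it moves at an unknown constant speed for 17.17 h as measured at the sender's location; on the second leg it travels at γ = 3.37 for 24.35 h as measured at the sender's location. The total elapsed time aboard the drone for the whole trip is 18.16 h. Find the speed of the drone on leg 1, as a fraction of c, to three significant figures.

β = 0.771

Leg 1: speed unknown; τ_1 = 17.17/γ_1.
Leg 2: γ = 3.37; τ_2 = 24.35/3.370 = 7.226 h.
Total proper time: τ_1 + 7.226 = 18.16, so τ_1 = 18.16 − 7.226 = 10.93 h.
γ_1 = 17.17/10.93 = 1.570; β = √(1 − 1/γ²) = √0.5944.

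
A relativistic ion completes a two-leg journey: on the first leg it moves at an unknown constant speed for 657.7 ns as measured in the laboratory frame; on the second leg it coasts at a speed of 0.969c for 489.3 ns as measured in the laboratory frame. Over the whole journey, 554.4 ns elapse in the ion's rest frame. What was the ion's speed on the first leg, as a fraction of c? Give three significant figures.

Leg 1: speed unknown; τ_1 = 657.7/γ_1.
Leg 2: γ = 1/√(1 − 0.969²) = 1/√0.06104 = 4.048; τ_2 = 489.3/4.048 = 120.9 ns.
Total proper time: τ_1 + 120.9 = 554.4, so τ_1 = 554.4 − 120.9 = 433.5 ns.
γ_1 = 657.7/433.5 = 1.517; β = √(1 − 1/γ²) = √0.5655.

β = 0.752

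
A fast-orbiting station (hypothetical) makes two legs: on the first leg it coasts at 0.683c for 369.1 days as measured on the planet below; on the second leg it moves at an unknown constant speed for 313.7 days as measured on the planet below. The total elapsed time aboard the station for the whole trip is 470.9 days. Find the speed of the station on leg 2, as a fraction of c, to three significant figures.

β = 0.767

Leg 1: γ = 1/√(1 − 0.683²) = 1/√0.5335 = 1.369; τ_1 = 369.1/1.369 = 269.6 days.
Leg 2: speed unknown; τ_2 = 313.7/γ_2.
Total proper time: 269.6 + τ_2 = 470.9, so τ_2 = 470.9 − 269.6 = 201.3 days.
γ_2 = 313.7/201.3 = 1.558; β = √(1 − 1/γ²) = √0.5882.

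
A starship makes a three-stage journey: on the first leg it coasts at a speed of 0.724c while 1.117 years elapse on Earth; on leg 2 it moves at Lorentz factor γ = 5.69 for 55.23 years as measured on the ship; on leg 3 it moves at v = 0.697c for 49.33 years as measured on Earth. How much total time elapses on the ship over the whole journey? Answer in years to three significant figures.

Leg 1: γ = 1/√(1 − 0.724²) = 1/√0.4758 = 1.450; τ_1 = 1.117/1.450 = 0.7705 years.
Leg 2: 55.23 years is already measured on the ship.
Leg 3: γ = 1/√(1 − 0.697²) = 1/√0.5142 = 1.395; τ_3 = 49.33/1.395 = 35.37 years.
Total: 0.7705 + 55.23 + 35.37 years.

τ = 91.4 years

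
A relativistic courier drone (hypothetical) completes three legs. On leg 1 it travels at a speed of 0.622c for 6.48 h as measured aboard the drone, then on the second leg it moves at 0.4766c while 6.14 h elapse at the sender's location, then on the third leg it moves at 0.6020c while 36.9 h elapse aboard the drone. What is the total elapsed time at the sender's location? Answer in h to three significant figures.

Δt = 60.6 h

Leg 1: γ = 1/√(1 − 0.622²) = 1/√0.6131 = 1.277; Δt_1 = 1.277 × 6.48 = 8.276 h.
Leg 2: 6.14 h is already measured at the sender's location.
Leg 3: γ = 1/√(1 − 0.6020²) = 1/√0.6376 = 1.252; Δt_3 = 1.252 × 36.9 = 46.21 h.
Total: 8.276 + 6.140 + 46.21 h.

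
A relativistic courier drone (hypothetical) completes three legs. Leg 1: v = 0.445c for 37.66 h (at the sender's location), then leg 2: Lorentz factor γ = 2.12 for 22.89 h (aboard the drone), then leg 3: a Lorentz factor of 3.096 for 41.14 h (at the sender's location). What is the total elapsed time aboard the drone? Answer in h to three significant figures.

Leg 1: γ = 1/√(1 − 0.445²) = 1/√0.8020 = 1.117; τ_1 = 37.66/1.117 = 33.73 h.
Leg 2: 22.89 h is already measured aboard the drone.
Leg 3: γ = 3.096; τ_3 = 41.14/3.096 = 13.29 h.
Total: 33.73 + 22.89 + 13.29 h.

τ = 69.9 h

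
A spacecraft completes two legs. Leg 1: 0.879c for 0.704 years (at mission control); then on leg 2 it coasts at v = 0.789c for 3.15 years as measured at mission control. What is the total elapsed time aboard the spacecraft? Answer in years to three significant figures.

Leg 1: γ = 1/√(1 − 0.879²) = 1/√0.2274 = 2.097; τ_1 = 0.704/2.097 = 0.3357 years.
Leg 2: γ = 1/√(1 − 0.789²) = 1/√0.3775 = 1.628; τ_2 = 3.15/1.628 = 1.935 years.
Total: 0.3357 + 1.935 years.

τ = 2.27 years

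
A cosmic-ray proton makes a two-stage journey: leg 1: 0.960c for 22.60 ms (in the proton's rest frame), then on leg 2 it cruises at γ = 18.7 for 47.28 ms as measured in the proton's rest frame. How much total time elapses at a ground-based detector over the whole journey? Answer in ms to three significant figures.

Leg 1: γ = 1/√(1 − 0.960²) = 25/7 ≈ 3.571; Δt_1 = 3.571 × 22.60 = 80.71 ms.
Leg 2: γ = 18.7; Δt_2 = 18.70 × 47.28 = 884.1 ms.
Total: 80.71 + 884.1 ms.

Δt = 965 ms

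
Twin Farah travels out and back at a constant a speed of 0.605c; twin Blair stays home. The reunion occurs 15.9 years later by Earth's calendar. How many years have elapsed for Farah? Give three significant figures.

γ = 1/√(1 − 0.605²) = 1/√0.6340 = 1.256
Farah's clock measures proper time along the trip: τ = Δt/γ = 15.9/1.256 years.

τ = 12.7 years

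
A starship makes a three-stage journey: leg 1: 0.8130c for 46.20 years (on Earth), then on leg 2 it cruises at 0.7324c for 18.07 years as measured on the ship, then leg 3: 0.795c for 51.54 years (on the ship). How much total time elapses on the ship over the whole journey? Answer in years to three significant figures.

τ = 96.5 years

Leg 1: γ = 1/√(1 − 0.8130²) = 1/√0.3390 = 1.717; τ_1 = 46.20/1.717 = 26.90 years.
Leg 2: 18.07 years is already measured on the ship.
Leg 3: 51.54 years is already measured on the ship.
Total: 26.90 + 18.07 + 51.54 years.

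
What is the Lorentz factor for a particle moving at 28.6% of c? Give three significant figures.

β = 0.286; γ = 1/√(1 − 0.286²) = 1/√0.9182 = 1.044

γ = 1.04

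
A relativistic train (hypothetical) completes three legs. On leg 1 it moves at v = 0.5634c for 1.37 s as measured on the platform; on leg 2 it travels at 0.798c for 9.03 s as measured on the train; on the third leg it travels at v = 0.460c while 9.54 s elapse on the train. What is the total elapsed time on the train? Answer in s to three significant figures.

τ = 19.7 s

Leg 1: γ = 1/√(1 − 0.5634²) = 1/√0.6826 = 1.210; τ_1 = 1.37/1.210 = 1.132 s.
Leg 2: 9.03 s is already measured on the train.
Leg 3: 9.54 s is already measured on the train.
Total: 1.132 + 9.030 + 9.540 s.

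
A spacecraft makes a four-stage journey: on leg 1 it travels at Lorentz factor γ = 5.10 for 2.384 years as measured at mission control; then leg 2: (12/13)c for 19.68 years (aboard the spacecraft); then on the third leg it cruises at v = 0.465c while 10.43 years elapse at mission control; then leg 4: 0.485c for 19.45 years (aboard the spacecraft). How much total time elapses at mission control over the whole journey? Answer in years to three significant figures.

Δt = 86.2 years

Leg 1: 2.384 years is already measured at mission control.
Leg 2: γ = 1/√(1 − (12/13)²) = 13/5 = 2.600; Δt_2 = 2.600 × 19.68 = 51.17 years.
Leg 3: 10.43 years is already measured at mission control.
Leg 4: γ = 1/√(1 − 0.485²) = 1/√0.7648 = 1.143; Δt_4 = 1.143 × 19.45 = 22.24 years.
Total: 2.384 + 51.17 + 10.43 + 22.24 years.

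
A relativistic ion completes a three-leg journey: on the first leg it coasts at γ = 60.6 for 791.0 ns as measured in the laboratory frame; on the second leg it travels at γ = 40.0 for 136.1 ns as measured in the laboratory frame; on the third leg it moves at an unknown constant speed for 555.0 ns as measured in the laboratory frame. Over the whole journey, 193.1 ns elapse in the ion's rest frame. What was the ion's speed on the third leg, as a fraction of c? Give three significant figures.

β = 0.948

Leg 1: γ = 60.6; τ_1 = 791.0/60.60 = 13.05 ns.
Leg 2: γ = 40.0; τ_2 = 136.1/40.00 = 3.402 ns.
Leg 3: speed unknown; τ_3 = 555.0/γ_3.
Total proper time: 13.05 + 3.402 + τ_3 = 193.1, so τ_3 = 193.1 − 16.46 = 176.6 ns.
γ_3 = 555.0/176.6 = 3.142; β = √(1 − 1/γ²) = √0.8987.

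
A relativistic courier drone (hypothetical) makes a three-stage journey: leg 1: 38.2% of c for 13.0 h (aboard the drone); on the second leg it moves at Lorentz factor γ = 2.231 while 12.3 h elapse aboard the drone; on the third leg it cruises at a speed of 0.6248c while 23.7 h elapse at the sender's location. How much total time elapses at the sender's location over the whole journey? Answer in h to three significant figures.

Leg 1: β = 0.382; γ = 1/√(1 − 0.382²) = 1/√0.8541 = 1.082; Δt_1 = 1.082 × 13.0 = 14.07 h.
Leg 2: γ = 2.231; Δt_2 = 2.231 × 12.3 = 27.44 h.
Leg 3: 23.7 h is already measured at the sender's location.
Total: 14.07 + 27.44 + 23.70 h.

Δt = 65.2 h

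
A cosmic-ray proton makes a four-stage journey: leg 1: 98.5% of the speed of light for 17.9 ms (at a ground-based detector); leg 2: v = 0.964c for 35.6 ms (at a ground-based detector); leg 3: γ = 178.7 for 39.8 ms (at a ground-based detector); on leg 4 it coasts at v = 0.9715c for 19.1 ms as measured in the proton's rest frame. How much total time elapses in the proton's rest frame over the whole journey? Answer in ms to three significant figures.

τ = 31.9 ms

Leg 1: β = 0.985; γ = 1/√(1 − 0.985²) = 1/√0.02977 = 5.795; τ_1 = 17.9/5.795 = 3.089 ms.
Leg 2: γ = 1/√(1 − 0.964²) = 1/√0.07070 = 3.761; τ_2 = 35.6/3.761 = 9.466 ms.
Leg 3: γ = 178.7; τ_3 = 39.8/178.7 = 0.2227 ms.
Leg 4: 19.1 ms is already measured in the proton's rest frame.
Total: 3.089 + 9.466 + 0.2227 + 19.10 ms.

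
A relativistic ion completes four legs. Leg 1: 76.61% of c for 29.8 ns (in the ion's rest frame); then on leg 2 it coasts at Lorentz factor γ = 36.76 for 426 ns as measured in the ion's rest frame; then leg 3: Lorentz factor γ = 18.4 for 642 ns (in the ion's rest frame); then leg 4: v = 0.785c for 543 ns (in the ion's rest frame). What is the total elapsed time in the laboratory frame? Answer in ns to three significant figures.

Δt = 2.84×10⁴ ns

Leg 1: β = 0.7661; γ = 1/√(1 − 0.7661²) = 1/√0.4131 = 1.556; Δt_1 = 1.556 × 29.8 = 46.37 ns.
Leg 2: γ = 36.76; Δt_2 = 36.76 × 426 = 1.566×10⁴ ns.
Leg 3: γ = 18.4; Δt_3 = 18.40 × 642 = 1.181×10⁴ ns.
Leg 4: γ = 1/√(1 − 0.785²) = 1/√0.3838 = 1.614; Δt_4 = 1.614 × 543 = 876.5 ns.
Total: 46.37 + 1.566×10⁴ + 1.181×10⁴ + 876.5 ns.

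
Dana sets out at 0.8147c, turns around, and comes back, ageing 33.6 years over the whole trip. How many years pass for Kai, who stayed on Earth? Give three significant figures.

Δt = 57.9 years

γ = 1/√(1 − 0.8147²) = 1/√0.3363 = 1.724
Earth-frame duration is the dilated interval: Δt = γτ = 1.724 × 33.6 years.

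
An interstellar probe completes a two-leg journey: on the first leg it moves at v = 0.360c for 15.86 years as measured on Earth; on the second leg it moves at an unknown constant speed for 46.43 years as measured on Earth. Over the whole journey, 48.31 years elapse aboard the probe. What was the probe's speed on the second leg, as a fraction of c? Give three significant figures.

Leg 1: γ = 1/√(1 − 0.360²) = 1/√0.8704 = 1.072; τ_1 = 15.86/1.072 = 14.80 years.
Leg 2: speed unknown; τ_2 = 46.43/γ_2.
Total proper time: 14.80 + τ_2 = 48.31, so τ_2 = 48.31 − 14.80 = 33.51 years.
γ_2 = 46.43/33.51 = 1.385; β = √(1 − 1/γ²) = √0.4790.

β = 0.692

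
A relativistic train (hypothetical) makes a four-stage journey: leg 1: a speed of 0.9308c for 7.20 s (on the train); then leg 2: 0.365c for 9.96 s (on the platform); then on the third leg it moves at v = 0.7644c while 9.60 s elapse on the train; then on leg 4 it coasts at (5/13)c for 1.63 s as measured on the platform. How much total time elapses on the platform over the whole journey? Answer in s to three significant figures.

Δt = 46.2 s

Leg 1: γ = 1/√(1 − 0.9308²) = 1/√0.1336 = 2.736; Δt_1 = 2.736 × 7.20 = 19.70 s.
Leg 2: 9.96 s is already measured on the platform.
Leg 3: γ = 1/√(1 − 0.7644²) = 1/√0.4157 = 1.551; Δt_3 = 1.551 × 9.60 = 14.89 s.
Leg 4: 1.63 s is already measured on the platform.
Total: 19.70 + 9.960 + 14.89 + 1.630 s.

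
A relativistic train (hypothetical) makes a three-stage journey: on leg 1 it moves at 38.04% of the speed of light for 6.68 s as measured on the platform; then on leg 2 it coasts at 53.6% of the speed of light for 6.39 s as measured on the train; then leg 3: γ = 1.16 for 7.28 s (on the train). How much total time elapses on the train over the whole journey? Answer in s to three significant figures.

Leg 1: β = 0.3804; γ = 1/√(1 − 0.3804²) = 1/√0.8553 = 1.081; τ_1 = 6.68/1.081 = 6.178 s.
Leg 2: 6.39 s is already measured on the train.
Leg 3: 7.28 s is already measured on the train.
Total: 6.178 + 6.390 + 7.280 s.

τ = 19.8 s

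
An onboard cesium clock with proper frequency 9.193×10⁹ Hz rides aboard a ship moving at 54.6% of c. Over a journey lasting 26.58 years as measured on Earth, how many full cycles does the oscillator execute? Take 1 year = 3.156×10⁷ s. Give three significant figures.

N = 6.46×10¹⁸

β = 0.546; γ = 1/√(1 − 0.546²) = 1/√0.7019 = 1.194
The oscillator's own cycle count is N = f × τ where τ is the proper time on the ship. τ = Δt/γ = 26.58/1.194 = 22.27 years = 7.028×10⁸ s.
N = 9.193×10⁹ × 7.028×10⁸ = 6.461×10¹⁸.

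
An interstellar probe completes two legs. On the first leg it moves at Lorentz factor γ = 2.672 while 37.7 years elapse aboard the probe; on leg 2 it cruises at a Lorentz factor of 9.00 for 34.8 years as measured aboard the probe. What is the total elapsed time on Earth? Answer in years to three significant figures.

Δt = 414 years

Leg 1: γ = 2.672; Δt_1 = 2.672 × 37.7 = 100.7 years.
Leg 2: γ = 9.00; Δt_2 = 9.000 × 34.8 = 313.2 years.
Total: 100.7 + 313.2 years.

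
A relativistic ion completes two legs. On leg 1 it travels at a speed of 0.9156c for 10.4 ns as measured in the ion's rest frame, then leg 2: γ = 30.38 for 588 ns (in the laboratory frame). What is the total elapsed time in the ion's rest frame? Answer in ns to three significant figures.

Leg 1: 10.4 ns is already measured in the ion's rest frame.
Leg 2: γ = 30.38; τ_2 = 588/30.38 = 19.35 ns.
Total: 10.40 + 19.35 ns.

τ = 29.8 ns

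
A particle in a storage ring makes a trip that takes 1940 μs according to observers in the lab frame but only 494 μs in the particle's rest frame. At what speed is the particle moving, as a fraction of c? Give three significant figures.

β = 0.967

The proper time is measured in the particle's rest frame (both events occur at the particle's location); Δt is measured in the lab frame. γ = Δt/τ = 1940/494 = 3.927.
β = √(1 − 1/γ²) = √(1 − 0.06484) = √0.9352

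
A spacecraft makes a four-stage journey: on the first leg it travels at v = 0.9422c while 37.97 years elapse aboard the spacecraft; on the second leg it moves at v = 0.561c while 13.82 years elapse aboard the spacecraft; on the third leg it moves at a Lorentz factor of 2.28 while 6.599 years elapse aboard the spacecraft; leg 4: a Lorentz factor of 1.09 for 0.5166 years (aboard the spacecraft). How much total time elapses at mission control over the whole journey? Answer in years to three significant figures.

Δt = 146 years

Leg 1: γ = 1/√(1 − 0.9422²) = 1/√0.1123 = 2.985; Δt_1 = 2.985 × 37.97 = 113.3 years.
Leg 2: γ = 1/√(1 − 0.561²) = 1/√0.6853 = 1.208; Δt_2 = 1.208 × 13.82 = 16.69 years.
Leg 3: γ = 2.28; Δt_3 = 2.280 × 6.599 = 15.05 years.
Leg 4: γ = 1.09; Δt_4 = 1.090 × 0.5166 = 0.5631 years.
Total: 113.3 + 16.69 + 15.05 + 0.5631 years.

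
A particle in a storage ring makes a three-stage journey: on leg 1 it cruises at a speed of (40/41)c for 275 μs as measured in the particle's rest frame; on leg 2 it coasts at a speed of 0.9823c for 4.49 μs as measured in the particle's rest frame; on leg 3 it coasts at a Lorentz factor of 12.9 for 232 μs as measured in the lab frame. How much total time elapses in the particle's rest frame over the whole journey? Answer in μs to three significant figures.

τ = 297 μs

Leg 1: 275 μs is already measured in the particle's rest frame.
Leg 2: 4.49 μs is already measured in the particle's rest frame.
Leg 3: γ = 12.9; τ_3 = 232/12.90 = 17.98 μs.
Total: 275.0 + 4.490 + 17.98 μs.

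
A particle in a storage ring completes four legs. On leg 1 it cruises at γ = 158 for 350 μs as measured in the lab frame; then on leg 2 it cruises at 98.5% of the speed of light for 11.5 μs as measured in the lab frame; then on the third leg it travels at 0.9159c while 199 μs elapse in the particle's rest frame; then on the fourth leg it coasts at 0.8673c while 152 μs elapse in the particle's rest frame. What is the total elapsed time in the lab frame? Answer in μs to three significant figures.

Δt = 1160 μs

Leg 1: 350 μs is already measured in the lab frame.
Leg 2: 11.5 μs is already measured in the lab frame.
Leg 3: γ = 1/√(1 − 0.9159²) = 1/√0.1611 = 2.491; Δt_3 = 2.491 × 199 = 495.8 μs.
Leg 4: γ = 1/√(1 − 0.8673²) = 1/√0.2478 = 2.009; Δt_4 = 2.009 × 152 = 305.4 μs.
Total: 350.0 + 11.50 + 495.8 + 305.4 μs.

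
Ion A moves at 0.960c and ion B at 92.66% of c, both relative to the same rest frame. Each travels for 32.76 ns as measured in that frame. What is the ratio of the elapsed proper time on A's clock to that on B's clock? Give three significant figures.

A: γ = 1/√(1 − 0.960²) = 25/7 ≈ 3.571. B: β = 0.9266; γ = 1/√(1 − 0.9266²) = 1/√0.1414 = 2.659.
τ_A/τ_B = γ_B/γ_A = 2.659/3.571 = 0.7446, so τ_A/τ_B = 0.7446.

τ_A/τ_B = 0.745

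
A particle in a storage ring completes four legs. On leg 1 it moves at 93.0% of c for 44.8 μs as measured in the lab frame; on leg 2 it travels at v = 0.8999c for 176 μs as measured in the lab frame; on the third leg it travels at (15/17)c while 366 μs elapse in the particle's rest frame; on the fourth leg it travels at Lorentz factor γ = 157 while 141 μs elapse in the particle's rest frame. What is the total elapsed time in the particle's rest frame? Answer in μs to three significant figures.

τ = 600 μs

Leg 1: β = 0.930; γ = 1/√(1 − 0.930²) = 1/√0.1351 = 2.721; τ_1 = 44.8/2.721 = 16.47 μs.
Leg 2: γ = 1/√(1 − 0.8999²) = 1/√0.1902 = 2.293; τ_2 = 176/2.293 = 76.75 μs.
Leg 3: 366 μs is already measured in the particle's rest frame.
Leg 4: 141 μs is already measured in the particle's rest frame.
Total: 16.47 + 76.75 + 366.0 + 141.0 μs.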